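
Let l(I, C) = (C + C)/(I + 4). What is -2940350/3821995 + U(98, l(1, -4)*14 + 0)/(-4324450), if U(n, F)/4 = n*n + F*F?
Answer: -32174733035662/41320065694375 ≈ -0.77867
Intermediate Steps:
l(I, C) = 2*C/(4 + I) (l(I, C) = (2*C)/(4 + I) = 2*C/(4 + I))
U(n, F) = 4*F**2 + 4*n**2 (U(n, F) = 4*(n*n + F*F) = 4*(n**2 + F**2) = 4*(F**2 + n**2) = 4*F**2 + 4*n**2)
-2940350/3821995 + U(98, l(1, -4)*14 + 0)/(-4324450) = -2940350/3821995 + (4*((2*(-4)/(4 + 1))*14 + 0)**2 + 4*98**2)/(-4324450) = -2940350*1/3821995 + (4*((2*(-4)/5)*14 + 0)**2 + 4*9604)*(-1/4324450) = -588070/764399 + (4*((2*(-4)*(1/5))*14 + 0)**2 + 38416)*(-1/4324450) = -588070/764399 + (4*(-8/5*14 + 0)**2 + 38416)*(-1/4324450) = -588070/764399 + (4*(-112/5 + 0)**2 + 38416)*(-1/4324450) = -588070/764399 + (4*(-112/5)**2 + 38416)*(-1/4324450) = -588070/764399 + (4*(12544/25) + 38416)*(-1/4324450) = -588070/764399 + (50176/25 + 38416)*(-1/4324450) = -588070/764399 + (1010576/25)*(-1/4324450) = -588070/764399 - 505288/54055625 = -32174733035662/41320065694375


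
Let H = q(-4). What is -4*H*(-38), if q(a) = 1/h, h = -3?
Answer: -152/3 ≈ -50.667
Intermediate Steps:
q(a) = -1/3 (q(a) = 1/(-3) = -1/3)
H = -1/3 ≈ -0.33333
-4*H*(-38) = -4*(-1/3)*(-38) = (4/3)*(-38) = -152/3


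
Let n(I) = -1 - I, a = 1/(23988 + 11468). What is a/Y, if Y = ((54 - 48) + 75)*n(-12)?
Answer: 1/31591296 ≈ 3.1654e-8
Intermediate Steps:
a = 1/35456 ≈ 2.8204e-5
Y = 891 (Y = ((54 - 48) + 75)*(-1 - 1*(-12)) = (6 + 75)*(-1 + 12) = 81*11 = 891)
a/Y = (1/35456)/891 = (1/35456)*(1/891) = 1/31591296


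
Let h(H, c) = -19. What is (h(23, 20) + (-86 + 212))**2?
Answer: 11449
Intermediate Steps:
(h(23, 20) + (-86 + 212))**2 = (-19 + (-86 + 212))**2 = (-19 + 126)**2 = 107**2 = 11449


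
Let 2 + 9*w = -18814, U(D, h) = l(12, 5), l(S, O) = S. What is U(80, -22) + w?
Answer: -6236/3 ≈ -2078.7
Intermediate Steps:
U(D, h) = 12
w = -6272/3 (w = -2/9 + (⅑)*(-18814) = -2/9 - 18814/9 = -6272/3 ≈ -2090.7)
U(80, -22) + w = 12 - 6272/3 = -6236/3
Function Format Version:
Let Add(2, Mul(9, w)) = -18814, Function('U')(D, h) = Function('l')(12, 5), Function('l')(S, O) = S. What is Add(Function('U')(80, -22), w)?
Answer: Rational(-6236, 3) ≈ -2078.7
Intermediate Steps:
Function('U')(D, h) = 12
w = Rational(-6272, 3) (w = Add(Rational(-2, 9), Mul(Rational(1, 9), -18814)) = Add(Rational(-2, 9), Rational(-18814, 9)) = Rational(-6272, 3) ≈ -2090.7)
Add(Function('U')(80, -22), w) = Add(12, Rational(-6272, 3)) = Rational(-6236, 3)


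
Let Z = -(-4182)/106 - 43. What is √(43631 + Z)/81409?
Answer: √122549515/4314677 ≈ 0.0025657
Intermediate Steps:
Z = -188/53 (Z = -(-4182)/106 - 43 = -51*(-41/53) - 43 = 2091/53 - 43 = -188/53 ≈ -3.5472)
√(43631 + Z)/81409 = √(43631 - 188/53)/81409 = √(2312255/53)*(1/81409) = (√122549515/53)*(1/81409) = √122549515/4314677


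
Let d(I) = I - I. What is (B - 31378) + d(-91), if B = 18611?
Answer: -12767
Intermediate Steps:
d(I) = 0
(B - 31378) + d(-91) = (18611 - 31378) + 0 = -12767 + 0 = -12767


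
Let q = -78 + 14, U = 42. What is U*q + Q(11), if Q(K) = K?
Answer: -2677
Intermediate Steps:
q = -64
U*q + Q(11) = 42*(-64) + 11 = -2688 + 11 = -2677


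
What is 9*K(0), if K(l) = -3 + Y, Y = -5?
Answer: -72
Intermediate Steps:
K(l) = -8 (K(l) = -3 - 5 = -8)
9*K(0) = 9*(-8) = -72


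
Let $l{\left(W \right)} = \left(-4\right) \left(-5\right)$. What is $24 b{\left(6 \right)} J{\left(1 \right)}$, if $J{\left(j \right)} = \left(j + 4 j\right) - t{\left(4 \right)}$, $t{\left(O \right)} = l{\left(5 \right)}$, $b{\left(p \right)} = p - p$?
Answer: $0$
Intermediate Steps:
$b{\left(p \right)} = 0$
$l{\left(W \right)} = 20$
$t{\left(O \right)} = 20$
$J{\left(j \right)} = -20 + 5 j$ ($J{\left(j \right)} = \left(j + 4 j\right) - 20 = 5 j - 20 = -20 + 5 j$)
$24 b{\left(6 \right)} J{\left(1 \right)} = 24 \cdot 0 \left(-20 + 5 \cdot 1\right) = 0 \left(-20 + 5\right) = 0 \left(-15\right) = 0$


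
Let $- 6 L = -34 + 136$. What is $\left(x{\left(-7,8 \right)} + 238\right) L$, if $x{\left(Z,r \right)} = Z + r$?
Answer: $-4063$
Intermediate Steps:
$L = -17$ ($L = - \frac{-34 + 136}{6} = \left(- \frac{1}{6}\right) 102 = -17$)
$\left(x{\left(-7,8 \right)} + 238\right) L = \left(\left(-7 + 8\right) + 238\right) \left(-17\right) = \left(1 + 238\right) \left(-17\right) = 239 \left(-17\right) = -4063$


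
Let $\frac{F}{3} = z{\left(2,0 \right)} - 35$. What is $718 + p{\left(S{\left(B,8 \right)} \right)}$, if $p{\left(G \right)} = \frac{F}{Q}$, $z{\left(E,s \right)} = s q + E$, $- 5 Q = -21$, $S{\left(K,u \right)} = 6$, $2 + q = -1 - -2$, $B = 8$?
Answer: $\frac{4861}{7} \approx 694.43$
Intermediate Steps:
$q = -1$ ($q = -2 - -1 = -2 + \left(-1 + 2\right) = -2 + 1 = -1$)
$Q = \frac{21}{5}$ ($Q = \left(- \frac{1}{5}\right) \left(-21\right) = \frac{21}{5} \approx 4.2$)
$z{\left(E,s \right)} = E - s$ ($z{\left(E,s \right)} = s \left(-1\right) + E = - s + E = E - s$)
$F = -99$ ($F = 3 \left(\left(2 - 0\right) - 35\right) = 3 \left(\left(2 + 0\right) - 35\right) = 3 \left(2 - 35\right) = 3 \left(-33\right) = -99$)
$p{\left(G \right)} = - \frac{165}{7}$ ($p{\left(G \right)} = - \frac{99}{\frac{21}{5}} = \left(-99\right) \frac{5}{21} = - \frac{165}{7}$)
$718 + p{\left(S{\left(B,8 \right)} \right)} = 718 - \frac{165}{7} = \frac{4861}{7}$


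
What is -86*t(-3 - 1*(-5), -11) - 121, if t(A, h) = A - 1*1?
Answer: -207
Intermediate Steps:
t(A, h) = -1 + A (t(A, h) = A - 1 = -1 + A)
-86*t(-3 - 1*(-5), -11) - 121 = -86*(-1 + (-3 - 1*(-5))) - 121 = -86*(-1 + (-3 + 5)) - 121 = -86*(-1 + 2) - 121 = -86*1 - 121 = -86 - 121 = -207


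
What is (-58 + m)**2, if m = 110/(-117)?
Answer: 47554816/13689 ≈ 3473.9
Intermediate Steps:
m = -110/117 (m = 110*(-1/117) = -110/117 ≈ -0.94017)
(-58 + m)**2 = (-58 - 110/117)**2 = (-6896/117)**2 = 47554816/13689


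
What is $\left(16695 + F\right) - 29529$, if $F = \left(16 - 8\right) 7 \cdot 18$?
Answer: $-11826$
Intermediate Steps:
$F = 1008$ ($F = \left(16 - 8\right) 7 \cdot 18 = 8 \cdot 7 \cdot 18 = 56 \cdot 18 = 1008$)
$\left(16695 + F\right) - 29529 = \left(16695 + 1008\right) - 29529 = 17703 - 29529 = -11826$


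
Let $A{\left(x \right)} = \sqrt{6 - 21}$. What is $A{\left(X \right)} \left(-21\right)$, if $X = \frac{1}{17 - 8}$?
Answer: $- 21 i \sqrt{15} \approx - 81.333 i$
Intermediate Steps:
$X = \frac{1}{9}$ ($X = \frac{1}{17 - 8} = \frac{1}{9} \approx 0.11111$)
$A{\left(x \right)} = i \sqrt{15}$ ($A{\left(x \right)} = \sqrt{-15} = i \sqrt{15}$)
$A{\left(X \right)} \left(-21\right) = i \sqrt{15} \left(-21\right) = - 21 i \sqrt{15}$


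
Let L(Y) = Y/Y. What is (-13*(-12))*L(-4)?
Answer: 156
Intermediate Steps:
L(Y) = 1
(-13*(-12))*L(-4) = -13*(-12)*1 = 156*1 = 156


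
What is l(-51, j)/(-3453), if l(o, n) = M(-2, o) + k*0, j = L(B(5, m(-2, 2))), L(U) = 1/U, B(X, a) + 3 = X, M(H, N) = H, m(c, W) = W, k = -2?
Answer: 2/3453 ≈ 0.00057921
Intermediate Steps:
B(X, a) = -3 + X
j = ½ (j = 1/(-3 + 5) = 1/2 = ½ ≈ 0.50000)
l(o, n) = -2 (l(o, n) = -2 - 2*0 = -2 + 0 = -2)
l(-51, j)/(-3453) = -2/(-3453) = -2*(-1/3453) = 2/3453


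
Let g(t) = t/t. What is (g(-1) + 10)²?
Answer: 121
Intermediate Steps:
g(t) = 1
(g(-1) + 10)² = (1 + 10)² = 11² = 121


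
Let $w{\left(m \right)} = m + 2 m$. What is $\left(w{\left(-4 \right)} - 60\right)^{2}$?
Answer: $5184$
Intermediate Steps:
$w{\left(m \right)} = 3 m$
$\left(w{\left(-4 \right)} - 60\right)^{2} = \left(3 \left(-4\right) - 60\right)^{2} = \left(-12 - 60\right)^{2} = \left(-72\right)^{2} = 5184$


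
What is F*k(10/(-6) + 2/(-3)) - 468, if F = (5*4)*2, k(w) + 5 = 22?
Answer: 212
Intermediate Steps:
k(w) = 17 (k(w) = -5 + 22 = 17)
F = 40 (F = 20*2 = 40)
F*k(10/(-6) + 2/(-3)) - 468 = 40*17 - 468 = 680 - 468 = 212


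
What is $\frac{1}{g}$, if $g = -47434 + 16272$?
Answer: $- \frac{1}{31162} \approx -3.209 \cdot 10^{-5}$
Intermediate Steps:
$g = -31162$
$\frac{1}{g} = \frac{1}{-31162} = - \frac{1}{31162}$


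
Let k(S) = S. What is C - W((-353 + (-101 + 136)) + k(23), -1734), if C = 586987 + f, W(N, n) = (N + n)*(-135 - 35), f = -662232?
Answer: -420175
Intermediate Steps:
W(N, n) = -170*N - 170*n (W(N, n) = (N + n)*(-170) = -170*N - 170*n)
C = -75245 (C = 586987 - 662232 = -75245)
C - W((-353 + (-101 + 136)) + k(23), -1734) = -75245 - (-170*((-353 + (-101 + 136)) + 23) - 170*(-1734)) = -75245 - (-170*((-353 + 35) + 23) + 294780) = -75245 - (-170*(-318 + 23) + 294780) = -75245 - (-170*(-295) + 294780) = -75245 - (50150 + 294780) = -75245 - 1*344930 = -75245 - 344930 = -420175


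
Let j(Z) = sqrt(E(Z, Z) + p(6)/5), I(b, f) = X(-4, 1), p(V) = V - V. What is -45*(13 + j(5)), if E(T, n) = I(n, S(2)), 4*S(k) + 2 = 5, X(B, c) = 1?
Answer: -630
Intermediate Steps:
p(V) = 0
S(k) = 3/4 (S(k) = -1/2 + (1/4)*5 = -1/2 + 5/4 = 3/4)
I(b, f) = 1
E(T, n) = 1
j(Z) = 1 (j(Z) = sqrt(1 + 0/5) = sqrt(1 + 0*(1/5)) = sqrt(1 + 0) = sqrt(1) = 1)
-45*(13 + j(5)) = -45*(13 + 1) = -45*14 = -630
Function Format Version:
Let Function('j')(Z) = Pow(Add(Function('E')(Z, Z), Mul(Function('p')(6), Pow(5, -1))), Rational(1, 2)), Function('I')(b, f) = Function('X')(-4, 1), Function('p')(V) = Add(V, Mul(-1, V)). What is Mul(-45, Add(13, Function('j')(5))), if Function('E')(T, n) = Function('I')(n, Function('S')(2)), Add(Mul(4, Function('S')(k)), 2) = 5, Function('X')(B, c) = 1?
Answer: -630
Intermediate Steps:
Function('p')(V) = 0
Function('S')(k) = Rational(3, 4) (Function('S')(k) = Add(Rational(-1, 2), Mul(Rational(1, 4), 5)) = Add(Rational(-1, 2), Rational(5, 4)) = Rational(3, 4))
Function('I')(b, f) = 1
Function('E')(T, n) = 1
Function('j')(Z) = 1 (Function('j')(Z) = Pow(Add(1, Mul(0, Pow(5, -1))), Rational(1, 2)) = Pow(Add(1, Mul(0, Rational(1, 5))), Rational(1, 2)) = Pow(Add(1, 0), Rational(1, 2)) = Pow(1, Rational(1, 2)) = 1)
Mul(-45, Add(13, Function('j')(5))) = Mul(-45, Add(13, 1)) = Mul(-45, 14) = -630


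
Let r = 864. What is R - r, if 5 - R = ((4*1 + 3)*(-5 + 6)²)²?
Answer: -908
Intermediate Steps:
R = -44 (R = 5 - ((4*1 + 3)*(-5 + 6)²)² = 5 - ((4 + 3)*1²)² = 5 - (7*1)² = 5 - 1*7² = 5 - 1*49 = 5 - 49 = -44)
R - r = -44 - 1*864 = -44 - 864 = -908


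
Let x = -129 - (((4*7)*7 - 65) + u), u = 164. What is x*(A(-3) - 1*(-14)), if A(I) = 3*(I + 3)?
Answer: -5936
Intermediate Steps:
A(I) = 9 + 3*I (A(I) = 3*(3 + I) = 9 + 3*I)
x = -424 (x = -129 - (((4*7)*7 - 65) + 164) = -129 - ((28*7 - 65) + 164) = -129 - ((196 - 65) + 164) = -129 - (131 + 164) = -129 - 1*295 = -129 - 295 = -424)
x*(A(-3) - 1*(-14)) = -424*((9 + 3*(-3)) - 1*(-14)) = -424*((9 - 9) + 14) = -424*(0 + 14) = -424*14 = -5936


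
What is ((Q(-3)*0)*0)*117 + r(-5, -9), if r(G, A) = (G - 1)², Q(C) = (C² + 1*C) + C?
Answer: 36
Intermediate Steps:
Q(C) = C² + 2*C (Q(C) = (C² + C) + C = (C + C²) + C = C² + 2*C)
r(G, A) = (-1 + G)²
((Q(-3)*0)*0)*117 + r(-5, -9) = ((-3*(2 - 3)*0)*0)*117 + (-1 - 5)² = ((-3*(-1)*0)*0)*117 + (-6)² = ((3*0)*0)*117 + 36 = (0*0)*117 + 36 = 0*117 + 36 = 0 + 36 = 36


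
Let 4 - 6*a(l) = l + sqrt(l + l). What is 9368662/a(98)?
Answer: -4684331/9 ≈ -5.2048e+5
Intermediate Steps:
a(l) = 2/3 - l/6 - sqrt(2)*sqrt(l)/6 (a(l) = 2/3 - (l + sqrt(l + l))/6 = 2/3 - (l + sqrt(2*l))/6 = 2/3 - (l + sqrt(2)*sqrt(l))/6 = 2/3 + (-l/6 - sqrt(2)*sqrt(l)/6) = 2/3 - l/6 - sqrt(2)*sqrt(l)/6)
9368662/a(98) = 9368662/(2/3 - 1/6*98 - sqrt(2)*sqrt(98)/6) = 9368662/(2/3 - 49/3 - sqrt(2)*7*sqrt(2)/6) = 9368662/(2/3 - 49/3 - 7/3) = 9368662/(-18) = 9368662*(-1/18) = -4684331/9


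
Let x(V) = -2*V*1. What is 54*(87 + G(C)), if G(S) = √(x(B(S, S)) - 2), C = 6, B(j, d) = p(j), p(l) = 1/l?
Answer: 4698 + 18*I*√21 ≈ 4698.0 + 82.486*I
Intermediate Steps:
B(j, d) = 1/j
x(V) = -2*V
G(S) = √(-2 - 2/S) (G(S) = √(-2/S - 2) = √(-2 - 2/S))
54*(87 + G(C)) = 54*(87 + √2*√((-1 - 1*6)/6)) = 54*(87 + √2*√((-1 - 6)/6)) = 54*(87 + √2*√((⅙)*(-7))) = 54*(87 + √2*√(-7/6)) = 54*(87 + √2*(I*√42/6)) = 54*(87 + I*√21/3) = 4698 + 18*I*√21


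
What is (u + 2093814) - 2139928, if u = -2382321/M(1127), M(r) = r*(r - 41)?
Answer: -18814107143/407974 ≈ -46116.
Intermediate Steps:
M(r) = r*(-41 + r)
u = -794107/407974 (u = -2382321*1/(1127*(-41 + 1127)) = -2382321/(1127*1086) = -2382321/1223922 = -2382321*1/1223922 = -794107/407974 ≈ -1.9465)
(u + 2093814) - 2139928 = (-794107/407974 + 2093814) - 2139928 = 854220878729/407974 - 2139928 = -18814107143/407974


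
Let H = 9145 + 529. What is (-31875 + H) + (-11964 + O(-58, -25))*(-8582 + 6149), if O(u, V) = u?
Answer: 29227325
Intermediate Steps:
H = 9674
(-31875 + H) + (-11964 + O(-58, -25))*(-8582 + 6149) = (-31875 + 9674) + (-11964 - 58)*(-8582 + 6149) = -22201 - 12022*(-2433) = -22201 + 29249526 = 29227325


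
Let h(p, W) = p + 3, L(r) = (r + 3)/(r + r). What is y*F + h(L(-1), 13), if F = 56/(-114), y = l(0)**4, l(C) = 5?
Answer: -17386/57 ≈ -305.02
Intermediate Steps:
L(r) = (3 + r)/(2*r) (L(r) = (3 + r)/((2*r)) = (3 + r)*(1/(2*r)) = (3 + r)/(2*r))
h(p, W) = 3 + p
y = 625 (y = 5**4 = 625)
F = -28/57 (F = 56*(-1/114) = -28/57 ≈ -0.49123)
y*F + h(L(-1), 13) = 625*(-28/57) + (3 + (1/2)*(3 - 1)/(-1)) = -17500/57 + (3 + (1/2)*(-1)*2) = -17500/57 + (3 - 1) = -17500/57 + 2 = -17386/57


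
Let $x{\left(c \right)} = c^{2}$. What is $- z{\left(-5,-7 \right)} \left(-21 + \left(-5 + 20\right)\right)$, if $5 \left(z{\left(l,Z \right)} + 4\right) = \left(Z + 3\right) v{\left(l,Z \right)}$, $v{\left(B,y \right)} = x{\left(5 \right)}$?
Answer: $-144$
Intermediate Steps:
$v{\left(B,y \right)} = 25$ ($v{\left(B,y \right)} = 5^{2} = 25$)
$z{\left(l,Z \right)} = 11 + 5 Z$ ($z{\left(l,Z \right)} = -4 + \frac{\left(Z + 3\right) 25}{5} = -4 + \frac{\left(3 + Z\right) 25}{5} = -4 + \frac{75 + 25 Z}{5} = -4 + \left(15 + 5 Z\right) = 11 + 5 Z$)
$- z{\left(-5,-7 \right)} \left(-21 + \left(-5 + 20\right)\right) = - \left(11 + 5 \left(-7\right)\right) \left(-21 + \left(-5 + 20\right)\right) = - \left(11 - 35\right) \left(-21 + 15\right) = - \left(-24\right) \left(-6\right) = \left(-1\right) 144 = -144$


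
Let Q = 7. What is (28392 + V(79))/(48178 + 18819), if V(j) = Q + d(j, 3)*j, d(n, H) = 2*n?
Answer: 40881/66997 ≈ 0.61019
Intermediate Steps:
V(j) = 7 + 2*j**2 (V(j) = 7 + (2*j)*j = 7 + 2*j**2)
(28392 + V(79))/(48178 + 18819) = (28392 + (7 + 2*79**2))/(48178 + 18819) = (28392 + (7 + 2*6241))/66997 = (28392 + (7 + 12482))*(1/66997) = (28392 + 12489)*(1/66997) = 40881*(1/66997) = 40881/66997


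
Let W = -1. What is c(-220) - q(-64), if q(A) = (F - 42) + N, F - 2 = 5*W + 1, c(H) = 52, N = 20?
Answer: 76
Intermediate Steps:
F = -2 (F = 2 + (5*(-1) + 1) = 2 + (-5 + 1) = 2 - 4 = -2)
q(A) = -24 (q(A) = (-2 - 42) + 20 = -44 + 20 = -24)
c(-220) - q(-64) = 52 - 1*(-24) = 52 + 24 = 76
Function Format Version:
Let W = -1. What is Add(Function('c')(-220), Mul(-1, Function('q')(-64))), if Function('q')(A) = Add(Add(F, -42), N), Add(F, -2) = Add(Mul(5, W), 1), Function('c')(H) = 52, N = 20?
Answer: 76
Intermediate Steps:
F = -2 (F = Add(2, Add(Mul(5, -1), 1)) = Add(2, Add(-5, 1)) = Add(2, -4) = -2)
Function('q')(A) = -24 (Function('q')(A) = Add(Add(-2, -42), 20) = Add(-44, 20) = -24)
Add(Function('c')(-220), Mul(-1, Function('q')(-64))) = Add(52, Mul(-1, -24)) = Add(52, 24) = 76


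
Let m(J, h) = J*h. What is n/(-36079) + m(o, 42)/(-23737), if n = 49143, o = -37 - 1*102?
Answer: -136554027/122343889 ≈ -1.1161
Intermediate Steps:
o = -139 (o = -37 - 102 = -139)
n/(-36079) + m(o, 42)/(-23737) = 49143/(-36079) - 139*42/(-23737) = 49143*(-1/36079) - 5838*(-1/23737) = -49143/36079 + 834/3391 = -136554027/122343889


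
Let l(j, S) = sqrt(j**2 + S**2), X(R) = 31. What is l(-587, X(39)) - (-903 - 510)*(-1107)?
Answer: -1564191 + sqrt(345530) ≈ -1.5636e+6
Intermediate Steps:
l(j, S) = sqrt(S**2 + j**2)
l(-587, X(39)) - (-903 - 510)*(-1107) = sqrt(31**2 + (-587)**2) - (-903 - 510)*(-1107) = sqrt(961 + 344569) - (-1413)*(-1107) = sqrt(345530) - 1*1564191 = sqrt(345530) - 1564191 = -1564191 + sqrt(345530)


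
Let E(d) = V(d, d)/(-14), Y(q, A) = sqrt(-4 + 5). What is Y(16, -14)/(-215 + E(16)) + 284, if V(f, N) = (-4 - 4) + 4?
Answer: 426845/1503 ≈ 284.00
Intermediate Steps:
Y(q, A) = 1 (Y(q, A) = sqrt(1) = 1)
V(f, N) = -4 (V(f, N) = -8 + 4 = -4)
E(d) = 2/7 (E(d) = -4/(-14) = -4*(-1/14) = 2/7)
Y(16, -14)/(-215 + E(16)) + 284 = 1/(-215 + 2/7) + 284 = 1/(-1503/7) + 284 = 1*(-7/1503) + 284 = -7/1503 + 284 = 426845/1503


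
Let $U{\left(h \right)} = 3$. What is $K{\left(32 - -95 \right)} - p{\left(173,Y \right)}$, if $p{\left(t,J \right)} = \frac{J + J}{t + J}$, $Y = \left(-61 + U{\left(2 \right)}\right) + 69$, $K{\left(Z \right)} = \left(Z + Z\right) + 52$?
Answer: $\frac{28141}{92} \approx 305.88$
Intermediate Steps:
$K{\left(Z \right)} = 52 + 2 Z$ ($K{\left(Z \right)} = 2 Z + 52 = 52 + 2 Z$)
$Y = 11$ ($Y = \left(-61 + 3\right) + 69 = -58 + 69 = 11$)
$p{\left(t,J \right)} = \frac{2 J}{J + t}$
$K{\left(32 - -95 \right)} - p{\left(173,Y \right)} = \left(52 + 2 \left(32 - -95\right)\right) - 2 \cdot 11 \frac{1}{11 + 173} = \left(52 + 2 \left(32 + 95\right)\right) - 2 \cdot 11 \cdot \frac{1}{184} = \left(52 + 2 \cdot 127\right) - 2 \cdot 11 \cdot \frac{1}{184} = \left(52 + 254\right) - \frac{11}{92} = 306 - \frac{11}{92} = \frac{28141}{92}$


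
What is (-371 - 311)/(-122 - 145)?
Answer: 682/267 ≈ 2.5543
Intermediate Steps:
(-371 - 311)/(-122 - 145) = -682/(-267) = -682*(-1/267) = 682/267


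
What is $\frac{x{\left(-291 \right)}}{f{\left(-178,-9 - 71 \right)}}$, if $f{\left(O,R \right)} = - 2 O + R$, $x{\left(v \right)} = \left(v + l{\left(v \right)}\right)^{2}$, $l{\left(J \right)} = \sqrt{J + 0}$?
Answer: $\frac{\left(291 - i \sqrt{291}\right)^{2}}{276} \approx 305.76 - 35.972 i$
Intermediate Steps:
$l{\left(J \right)} = \sqrt{J}$
$x{\left(v \right)} = \left(v + \sqrt{v}\right)^{2}$
$f{\left(O,R \right)} = R - 2 O$
$\frac{x{\left(-291 \right)}}{f{\left(-178,-9 - 71 \right)}} = \frac{\left(-291 + \sqrt{-291}\right)^{2}}{\left(-9 - 71\right) - -356} = \frac{\left(-291 + i \sqrt{291}\right)^{2}}{\left(-9 - 71\right) + 356} = \frac{\left(-291 + i \sqrt{291}\right)^{2}}{-80 + 356} = \frac{\left(-291 + i \sqrt{291}\right)^{2}}{276}$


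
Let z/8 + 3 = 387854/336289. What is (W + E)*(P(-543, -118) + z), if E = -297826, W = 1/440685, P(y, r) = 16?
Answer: -10828439681545736/29639503593 ≈ -3.6534e+5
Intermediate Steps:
W = 1/440685 ≈ 2.2692e-6
z = -4968104/336289 (z = -24 + 8*(387854/336289) = -24 + 3102832/336289 = -4968104/336289 ≈ -14.773)
(W + E)*(P(-543, -118) + z) = (1/440685 - 297826)*(16 - 4968104/336289) = -131247450809/440685*412520/336289 = -10828439681545736/29639503593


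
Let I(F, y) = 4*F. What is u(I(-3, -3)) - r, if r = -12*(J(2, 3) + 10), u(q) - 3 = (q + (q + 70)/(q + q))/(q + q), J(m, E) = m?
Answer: 42509/288 ≈ 147.60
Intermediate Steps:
u(q) = 3 + (q + (70 + q)/(2*q))/(2*q) (u(q) = 3 + (q + (q + 70)/(q + q))/(q + q) = 3 + (q + (70 + q)/((2*q)))/((2*q)) = 3 + (q + (70 + q)*(1/(2*q)))*(1/(2*q)) = 3 + (q + (70 + q)/(2*q))*(1/(2*q)) = 3 + (q + (70 + q)/(2*q))/(2*q))
r = -144 (r = -12*(2 + 10) = -12*12 = -144)
u(I(-3, -3)) - r = (70 + 4*(-3) + 14*(4*(-3))²)/(4*(4*(-3))²) - 1*(-144) = (¼)*(70 - 12 + 14*(-12)²)/(-12)² + 144 = (¼)*(1/144)*(70 - 12 + 14*144) + 144 = (¼)*(1/144)*(70 - 12 + 2016) + 144 = (¼)*(1/144)*2074 + 144 = 1037/288 + 144 = 42509/288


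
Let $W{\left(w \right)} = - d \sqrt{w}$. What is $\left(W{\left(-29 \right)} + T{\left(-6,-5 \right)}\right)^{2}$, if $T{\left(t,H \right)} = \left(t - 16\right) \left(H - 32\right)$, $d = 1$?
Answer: $\left(814 - i \sqrt{29}\right)^{2} \approx 6.6257 \cdot 10^{5} - 8767.0 i$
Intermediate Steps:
$T{\left(t,H \right)} = \left(-32 + H\right) \left(-16 + t\right)$ ($T{\left(t,H \right)} = \left(-16 + t\right) \left(-32 + H\right) = \left(-32 + H\right) \left(-16 + t\right)$)
$W{\left(w \right)} = - \sqrt{w}$ ($W{\left(w \right)} = - 1 \sqrt{w} = - \sqrt{w}$)
$\left(W{\left(-29 \right)} + T{\left(-6,-5 \right)}\right)^{2} = \left(- \sqrt{-29} - -814\right)^{2} = \left(- i \sqrt{29} + \left(512 + 192 + 80 + 30\right)\right)^{2} = \left(- i \sqrt{29} + 814\right)^{2} = \left(814 - i \sqrt{29}\right)^{2}$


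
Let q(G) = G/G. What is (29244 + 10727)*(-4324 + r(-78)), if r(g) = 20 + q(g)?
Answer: -171995213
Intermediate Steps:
q(G) = 1
r(g) = 21 (r(g) = 20 + 1 = 21)
(29244 + 10727)*(-4324 + r(-78)) = (29244 + 10727)*(-4324 + 21) = 39971*(-4303) = -171995213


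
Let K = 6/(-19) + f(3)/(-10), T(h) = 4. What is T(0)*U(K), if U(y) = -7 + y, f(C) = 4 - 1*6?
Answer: -2704/95 ≈ -28.463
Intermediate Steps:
f(C) = -2 (f(C) = 4 - 6 = -2)
K = -11/95 (K = 6/(-19) - 2/(-10) = 6*(-1/19) - 2*(-⅒) = -6/19 + ⅕ = -11/95 ≈ -0.11579)
T(0)*U(K) = 4*(-7 - 11/95) = 4*(-676/95) = -2704/95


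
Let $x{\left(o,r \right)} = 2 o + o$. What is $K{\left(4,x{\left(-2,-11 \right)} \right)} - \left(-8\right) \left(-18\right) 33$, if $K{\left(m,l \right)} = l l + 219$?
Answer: $-4497$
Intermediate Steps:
$x{\left(o,r \right)} = 3 o$
$K{\left(m,l \right)} = 219 + l^{2}$ ($K{\left(m,l \right)} = l^{2} + 219 = 219 + l^{2}$)
$K{\left(4,x{\left(-2,-11 \right)} \right)} - \left(-8\right) \left(-18\right) 33 = \left(219 + \left(3 \left(-2\right)\right)^{2}\right) - \left(-8\right) \left(-18\right) 33 = \left(219 + \left(-6\right)^{2}\right) - 144 \cdot 33 = \left(219 + 36\right) - 4752 = 255 - 4752 = -4497$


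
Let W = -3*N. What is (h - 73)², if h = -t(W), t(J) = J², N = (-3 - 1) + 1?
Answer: 23716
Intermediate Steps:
N = -3 (N = -4 + 1 = -3)
W = 9 (W = -3*(-3) = 9)
h = -81 (h = -1*9² = -1*81 = -81)
(h - 73)² = (-81 - 73)² = (-154)² = 23716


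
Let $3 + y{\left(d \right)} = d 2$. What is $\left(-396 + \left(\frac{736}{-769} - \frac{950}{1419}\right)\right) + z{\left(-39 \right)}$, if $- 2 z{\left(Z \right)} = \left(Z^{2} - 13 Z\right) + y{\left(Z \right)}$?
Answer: $- \frac{2992376797}{2182422} \approx -1371.1$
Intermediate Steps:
$y{\left(d \right)} = -3 + 2 d$ ($y{\left(d \right)} = -3 + d 2 = -3 + 2 d$)
$z{\left(Z \right)} = \frac{3}{2} - \frac{Z^{2}}{2} + \frac{11 Z}{2}$ ($z{\left(Z \right)} = - \frac{\left(Z^{2} - 13 Z\right) + \left(-3 + 2 Z\right)}{2} = - \frac{-3 + Z^{2} - 11 Z}{2} = \frac{3}{2} - \frac{Z^{2}}{2} + \frac{11 Z}{2}$)
$\left(-396 + \left(\frac{736}{-769} - \frac{950}{1419}\right)\right) + z{\left(-39 \right)} = \left(-396 + \left(\frac{736}{-769} - \frac{950}{1419}\right)\right) + \left(\frac{3}{2} - \frac{\left(-39\right)^{2}}{2} + \frac{11}{2} \left(-39\right)\right) = \left(-396 + \left(736 \left(- \frac{1}{769}\right) - \frac{950}{1419}\right)\right) - \frac{1947}{2} = \left(-396 - \frac{1774934}{1091211}\right) - \frac{1947}{2} = - \frac{433894490}{1091211} - \frac{1947}{2} = - \frac{2992376797}{2182422}$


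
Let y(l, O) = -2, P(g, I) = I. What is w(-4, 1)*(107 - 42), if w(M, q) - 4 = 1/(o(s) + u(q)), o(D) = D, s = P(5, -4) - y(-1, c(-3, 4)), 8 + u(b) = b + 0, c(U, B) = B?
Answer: 2275/9 ≈ 252.78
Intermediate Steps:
u(b) = -8 + b (u(b) = -8 + (b + 0) = -8 + b)
s = -2 (s = -4 - 1*(-2) = -4 + 2 = -2)
w(M, q) = 4 + 1/(-10 + q) (w(M, q) = 4 + 1/(-2 + (-8 + q)) = 4 + 1/(-10 + q))
w(-4, 1)*(107 - 42) = ((-39 + 4*1)/(-10 + 1))*(107 - 42) = ((-39 + 4)/(-9))*65 = -1/9*(-35)*65 = (35/9)*65 = 2275/9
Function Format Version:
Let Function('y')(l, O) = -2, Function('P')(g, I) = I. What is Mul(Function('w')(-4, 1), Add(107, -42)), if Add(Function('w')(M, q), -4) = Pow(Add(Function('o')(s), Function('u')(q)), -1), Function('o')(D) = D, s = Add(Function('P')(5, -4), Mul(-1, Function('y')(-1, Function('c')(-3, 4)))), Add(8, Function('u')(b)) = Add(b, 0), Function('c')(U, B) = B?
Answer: Rational(2275, 9) ≈ 252.78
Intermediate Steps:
Function('u')(b) = Add(-8, b) (Function('u')(b) = Add(-8, Add(b, 0)) = Add(-8, b))
s = -2 (s = Add(-4, Mul(-1, -2)) = Add(-4, 2) = -2)
Function('w')(M, q) = Add(4, Pow(Add(-10, q), -1)) (Function('w')(M, q) = Add(4, Pow(Add(-2, Add(-8, q)), -1)) = Add(4, Pow(Add(-10, q), -1)))
Mul(Function('w')(-4, 1), Add(107, -42)) = Mul(Mul(Pow(Add(-10, 1), -1), Add(-39, Mul(4, 1))), Add(107, -42)) = Mul(Mul(Pow(-9, -1), Add(-39, 4)), 65) = Mul(Mul(Rational(-1, 9), -35), 65) = Mul(Rational(35, 9), 65) = Rational(2275, 9)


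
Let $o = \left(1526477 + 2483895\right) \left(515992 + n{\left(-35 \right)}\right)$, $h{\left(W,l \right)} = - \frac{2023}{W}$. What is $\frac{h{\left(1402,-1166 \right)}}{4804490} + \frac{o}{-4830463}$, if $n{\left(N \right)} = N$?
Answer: $- \frac{13937775847220995486569}{32537491472775740} \approx -4.2836 \cdot 10^{5}$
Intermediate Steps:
$o = 2069179506004$ ($o = \left(1526477 + 2483895\right) \left(515992 - 35\right) = 4010372 \cdot 515957 = 2069179506004$)
$\frac{h{\left(1402,-1166 \right)}}{4804490} + \frac{o}{-4830463} = \frac{\left(-2023\right) \frac{1}{1402}}{4804490} + \frac{2069179506004}{-4830463} = \left(-2023\right) \frac{1}{1402} \cdot \frac{1}{4804490} + 2069179506004 \left(- \frac{1}{4830463}\right) = \left(- \frac{2023}{1402}\right) \frac{1}{4804490} - \frac{2069179506004}{4830463} = - \frac{2023}{6735894980} - \frac{2069179506004}{4830463} = - \frac{13937775847220995486569}{32537491472775740}$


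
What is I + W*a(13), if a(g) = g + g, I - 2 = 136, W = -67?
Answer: -1604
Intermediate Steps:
I = 138 (I = 2 + 136 = 138)
a(g) = 2*g
I + W*a(13) = 138 - 134*13 = 138 - 67*26 = 138 - 1742 = -1604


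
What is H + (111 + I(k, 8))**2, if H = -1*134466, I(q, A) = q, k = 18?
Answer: -117825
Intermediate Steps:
H = -134466
H + (111 + I(k, 8))**2 = -134466 + (111 + 18)**2 = -134466 + 129**2 = -134466 + 16641 = -117825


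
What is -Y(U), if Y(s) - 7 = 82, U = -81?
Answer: -89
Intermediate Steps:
Y(s) = 89 (Y(s) = 7 + 82 = 89)
-Y(U) = -1*89 = -89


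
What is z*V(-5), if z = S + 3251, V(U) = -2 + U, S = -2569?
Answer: -4774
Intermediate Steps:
z = 682 (z = -2569 + 3251 = 682)
z*V(-5) = 682*(-2 - 5) = 682*(-7) = -4774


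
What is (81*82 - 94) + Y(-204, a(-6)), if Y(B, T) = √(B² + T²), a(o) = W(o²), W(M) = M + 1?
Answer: 6548 + √42985 ≈ 6755.3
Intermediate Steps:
W(M) = 1 + M
a(o) = 1 + o²
(81*82 - 94) + Y(-204, a(-6)) = (81*82 - 94) + √((-204)² + (1 + (-6)²)²) = (6642 - 94) + √(41616 + (1 + 36)²) = 6548 + √(41616 + 37²) = 6548 + √(41616 + 1369) = 6548 + √42985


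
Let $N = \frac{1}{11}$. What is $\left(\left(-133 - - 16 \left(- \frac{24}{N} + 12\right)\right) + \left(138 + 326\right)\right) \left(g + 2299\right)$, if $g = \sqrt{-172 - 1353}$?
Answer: $-8508599 - 18505 i \sqrt{61} \approx -8.5086 \cdot 10^{6} - 1.4453 \cdot 10^{5} i$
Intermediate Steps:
$N = \frac{1}{11} \approx 0.090909$
$g = 5 i \sqrt{61}$ ($g = \sqrt{-1525} = 5 i \sqrt{61} \approx 39.051 i$)
$\left(\left(-133 - - 16 \left(- \frac{24}{N} + 12\right)\right) + \left(138 + 326\right)\right) \left(g + 2299\right) = \left(\left(-133 - - 16 \left(- 24 \frac{1}{\frac{1}{11}} + 12\right)\right) + \left(138 + 326\right)\right) \left(5 i \sqrt{61} + 2299\right) = \left(\left(-133 - - 16 \left(\left(-24\right) 11 + 12\right)\right) + 464\right) \left(2299 + 5 i \sqrt{61}\right) = \left(\left(-133 - - 16 \left(-264 + 12\right)\right) + 464\right) \left(2299 + 5 i \sqrt{61}\right) = \left(\left(-133 - \left(-16\right) \left(-252\right)\right) + 464\right) \left(2299 + 5 i \sqrt{61}\right) = \left(\left(-133 - 4032\right) + 464\right) \left(2299 + 5 i \sqrt{61}\right) = \left(-4165 + 464\right) \left(2299 + 5 i \sqrt{61}\right) = - 3701 \left(2299 + 5 i \sqrt{61}\right) = -8508599 - 18505 i \sqrt{61}$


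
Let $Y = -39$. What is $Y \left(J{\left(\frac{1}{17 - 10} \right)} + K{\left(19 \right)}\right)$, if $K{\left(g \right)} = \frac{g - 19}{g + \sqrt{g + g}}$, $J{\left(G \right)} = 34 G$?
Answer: $- \frac{1326}{7} \approx -189.43$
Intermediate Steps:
$K{\left(g \right)} = \frac{-19 + g}{g + \sqrt{2} \sqrt{g}}$ ($K{\left(g \right)} = \frac{-19 + g}{g + \sqrt{2 g}} = \frac{-19 + g}{g + \sqrt{2} \sqrt{g}}$)
$Y \left(J{\left(\frac{1}{17 - 10} \right)} + K{\left(19 \right)}\right) = - 39 \left(\frac{34}{17 - 10} + \frac{-19 + 19}{19 + \sqrt{2} \sqrt{19}}\right) = - 39 \left(\frac{34}{7} + \frac{1}{19 + \sqrt{38}} \cdot 0\right) = - 39 \left(34 \cdot \frac{1}{7} + 0\right) = - 39 \left(\frac{34}{7} + 0\right) = \left(-39\right) \frac{34}{7} = - \frac{1326}{7}$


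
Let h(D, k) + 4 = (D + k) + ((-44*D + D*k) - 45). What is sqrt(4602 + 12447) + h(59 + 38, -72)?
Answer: -11276 + sqrt(17049) ≈ -11145.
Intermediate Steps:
h(D, k) = -49 + k - 43*D + D*k (h(D, k) = -4 + ((D + k) + ((-44*D + D*k) - 45)) = -4 + ((D + k) + (-45 - 44*D + D*k)) = -4 + (-45 + k - 43*D + D*k) = -49 + k - 43*D + D*k)
sqrt(4602 + 12447) + h(59 + 38, -72) = sqrt(4602 + 12447) + (-49 - 72 - 43*(59 + 38) + (59 + 38)*(-72)) = sqrt(17049) + (-49 - 72 - 43*97 + 97*(-72)) = sqrt(17049) + (-49 - 72 - 4171 - 6984) = sqrt(17049) - 11276 = -11276 + sqrt(17049)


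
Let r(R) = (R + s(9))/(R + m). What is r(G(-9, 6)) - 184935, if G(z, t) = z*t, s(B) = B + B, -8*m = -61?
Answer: -68610597/371 ≈ -1.8493e+5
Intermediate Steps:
m = 61/8 (m = -⅛*(-61) = 61/8 ≈ 7.6250)
s(B) = 2*B
G(z, t) = t*z
r(R) = (18 + R)/(61/8 + R) (r(R) = (R + 2*9)/(R + 61/8) = (R + 18)/(61/8 + R) = (18 + R)/(61/8 + R))
r(G(-9, 6)) - 184935 = 8*(18 + 6*(-9))/(61 + 8*(6*(-9))) - 184935 = 8*(18 - 54)/(61 + 8*(-54)) - 184935 = 8*(-36)/(61 - 432) - 184935 = 8*(-36)/(-371) - 184935 = 8*(-1/371)*(-36) - 184935 = 288/371 - 184935 = -68610597/371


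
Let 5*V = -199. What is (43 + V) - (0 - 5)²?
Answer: -109/5 ≈ -21.800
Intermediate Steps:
V = -199/5 (V = (⅕)*(-199) = -199/5 ≈ -39.800)
(43 + V) - (0 - 5)² = (43 - 199/5) - (0 - 5)² = 16/5 - 1*(-5)² = 16/5 - 1*25 = 16/5 - 25 = -109/5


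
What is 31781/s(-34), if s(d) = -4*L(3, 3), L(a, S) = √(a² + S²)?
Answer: -31781*√2/24 ≈ -1872.7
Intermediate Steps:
L(a, S) = √(S² + a²)
s(d) = -12*√2 (s(d) = -4*√(3² + 3²) = -4*√(9 + 9) = -12*√2)
31781/s(-34) = 31781/((-12*√2)) = 31781*(-√2/24) = -31781*√2/24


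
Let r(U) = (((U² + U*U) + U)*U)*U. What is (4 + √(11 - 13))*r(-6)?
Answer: 9504 + 2376*I*√2 ≈ 9504.0 + 3360.2*I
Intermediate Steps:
r(U) = U²*(U + 2*U²) (r(U) = (((U² + U²) + U)*U)*U = ((2*U² + U)*U)*U = ((U + 2*U²)*U)*U = (U*(U + 2*U²))*U = U²*(U + 2*U²))
(4 + √(11 - 13))*r(-6) = (4 + √(11 - 13))*((-6)³*(1 + 2*(-6))) = (4 + √(-2))*(-216*(1 - 12)) = (4 + I*√2)*(-216*(-11)) = (4 + I*√2)*2376 = 9504 + 2376*I*√2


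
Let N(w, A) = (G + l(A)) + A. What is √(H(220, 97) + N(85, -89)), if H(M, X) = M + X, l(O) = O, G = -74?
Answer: √65 ≈ 8.0623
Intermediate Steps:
N(w, A) = -74 + 2*A (N(w, A) = (-74 + A) + A = -74 + 2*A)
√(H(220, 97) + N(85, -89)) = √((220 + 97) + (-74 + 2*(-89))) = √(317 + (-74 - 178)) = √(317 - 252) = √65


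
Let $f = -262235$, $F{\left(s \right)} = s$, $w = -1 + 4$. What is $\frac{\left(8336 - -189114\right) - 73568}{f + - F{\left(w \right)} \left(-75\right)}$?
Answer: $- \frac{61941}{131005} \approx -0.47281$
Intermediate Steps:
$w = 3$
$\frac{\left(8336 - -189114\right) - 73568}{f + - F{\left(w \right)} \left(-75\right)} = \frac{\left(8336 - -189114\right) - 73568}{-262235 + \left(-1\right) 3 \left(-75\right)} = \frac{\left(8336 + 189114\right) - 73568}{-262235 - -225} = \frac{197450 - 73568}{-262235 + 225} = \frac{123882}{-262010} = 123882 \left(- \frac{1}{262010}\right) = - \frac{61941}{131005}$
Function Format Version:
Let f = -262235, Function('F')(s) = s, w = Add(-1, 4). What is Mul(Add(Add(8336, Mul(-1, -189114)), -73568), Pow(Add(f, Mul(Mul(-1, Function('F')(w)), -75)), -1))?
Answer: Rational(-61941, 131005) ≈ -0.47281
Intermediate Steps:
w = 3
Mul(Add(Add(8336, Mul(-1, -189114)), -73568), Pow(Add(f, Mul(Mul(-1, Function('F')(w)), -75)), -1)) = Mul(Add(Add(8336, Mul(-1, -189114)), -73568), Pow(Add(-262235, Mul(Mul(-1, 3), -75)), -1)) = Mul(Add(Add(8336, 189114), -73568), Pow(Add(-262235, Mul(-3, -75)), -1)) = Mul(Add(197450, -73568), Pow(Add(-262235, 225), -1)) = Mul(123882, Pow(-262010, -1)) = Mul(123882, Rational(-1, 262010)) = Rational(-61941, 131005)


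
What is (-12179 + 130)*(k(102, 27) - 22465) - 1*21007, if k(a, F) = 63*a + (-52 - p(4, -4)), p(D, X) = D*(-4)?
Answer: 193666668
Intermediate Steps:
p(D, X) = -4*D
k(a, F) = -36 + 63*a (k(a, F) = 63*a + (-52 - (-4)*4) = 63*a + (-52 - 1*(-16)) = 63*a + (-52 + 16) = 63*a - 36 = -36 + 63*a)
(-12179 + 130)*(k(102, 27) - 22465) - 1*21007 = (-12179 + 130)*((-36 + 63*102) - 22465) - 1*21007 = -12049*((-36 + 6426) - 22465) - 21007 = -12049*(6390 - 22465) - 21007 = -12049*(-16075) - 21007 = 193687675 - 21007 = 193666668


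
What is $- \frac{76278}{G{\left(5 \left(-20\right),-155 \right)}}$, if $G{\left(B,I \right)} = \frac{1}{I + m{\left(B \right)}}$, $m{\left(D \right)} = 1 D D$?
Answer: $-750956910$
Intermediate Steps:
$m{\left(D \right)} = D^{2}$ ($m{\left(D \right)} = D D = D^{2}$)
$G{\left(B,I \right)} = \frac{1}{I + B^{2}}$
$- \frac{76278}{G{\left(5 \left(-20\right),-155 \right)}} = - \frac{76278}{\frac{1}{-155 + \left(5 \left(-20\right)\right)^{2}}} = - \frac{76278}{\frac{1}{-155 + \left(-100\right)^{2}}} = - \frac{76278}{\frac{1}{-155 + 10000}} = - \frac{76278}{\frac{1}{9845}} = - 76278 \frac{1}{\frac{1}{9845}} = \left(-76278\right) 9845 = -750956910$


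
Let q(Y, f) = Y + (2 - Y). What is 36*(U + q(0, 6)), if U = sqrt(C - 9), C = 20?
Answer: 72 + 36*sqrt(11) ≈ 191.40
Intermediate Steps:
q(Y, f) = 2
U = sqrt(11) (U = sqrt(20 - 9) = sqrt(11) ≈ 3.3166)
36*(U + q(0, 6)) = 36*(sqrt(11) + 2) = 36*(2 + sqrt(11)) = 72 + 36*sqrt(11)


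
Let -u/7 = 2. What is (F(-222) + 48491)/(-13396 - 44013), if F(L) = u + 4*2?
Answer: -48485/57409 ≈ -0.84455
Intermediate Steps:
u = -14 (u = -7*2 = -14)
F(L) = -6 (F(L) = -14 + 4*2 = -14 + 8 = -6)
(F(-222) + 48491)/(-13396 - 44013) = (-6 + 48491)/(-13396 - 44013) = 48485/(-57409) = 48485*(-1/57409) = -48485/57409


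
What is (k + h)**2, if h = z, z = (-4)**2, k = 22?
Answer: 1444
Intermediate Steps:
z = 16
h = 16
(k + h)**2 = (22 + 16)**2 = 38**2 = 1444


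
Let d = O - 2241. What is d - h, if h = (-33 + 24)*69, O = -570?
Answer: -2190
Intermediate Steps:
d = -2811 (d = -570 - 2241 = -2811)
h = -621 (h = -9*69 = -621)
d - h = -2811 - 1*(-621) = -2811 + 621 = -2190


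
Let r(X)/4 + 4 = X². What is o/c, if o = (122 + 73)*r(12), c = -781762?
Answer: -54600/390881 ≈ -0.13968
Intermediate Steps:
r(X) = -16 + 4*X²
o = 109200 (o = (122 + 73)*(-16 + 4*12²) = 195*(-16 + 4*144) = 195*(-16 + 576) = 195*560 = 109200)
o/c = 109200/(-781762) = 109200*(-1/781762) = -54600/390881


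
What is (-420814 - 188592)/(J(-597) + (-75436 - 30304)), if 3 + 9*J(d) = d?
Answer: 914109/158710 ≈ 5.7596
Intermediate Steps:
J(d) = -⅓ + d/9
(-420814 - 188592)/(J(-597) + (-75436 - 30304)) = (-420814 - 188592)/((-⅓ + (⅑)*(-597)) + (-75436 - 30304)) = -609406/((-⅓ - 199/3) - 105740) = -609406/(-200/3 - 105740) = -609406/(-317420/3) = -609406*(-3/317420) = 914109/158710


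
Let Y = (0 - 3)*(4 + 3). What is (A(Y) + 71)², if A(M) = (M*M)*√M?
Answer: -4079060 + 62622*I*√21 ≈ -4.0791e+6 + 2.8697e+5*I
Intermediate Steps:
Y = -21 (Y = -3*7 = -21)
A(M) = M^(5/2) (A(M) = M²*√M = M^(5/2))
(A(Y) + 71)² = ((-21)^(5/2) + 71)² = (441*I*√21 + 71)² = (71 + 441*I*√21)²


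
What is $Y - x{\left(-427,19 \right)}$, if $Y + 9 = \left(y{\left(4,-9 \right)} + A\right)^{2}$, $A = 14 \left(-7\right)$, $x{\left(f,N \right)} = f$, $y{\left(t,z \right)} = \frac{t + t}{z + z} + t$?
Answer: $\frac{756358}{81} \approx 9337.8$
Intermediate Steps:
$y{\left(t,z \right)} = t + \frac{t}{z}$ ($y{\left(t,z \right)} = \frac{2 t}{2 z} + t = 2 t \frac{1}{2 z} + t = \frac{t}{z} + t = t + \frac{t}{z}$)
$A = -98$
$Y = \frac{721771}{81}$ ($Y = -9 + \left(\left(4 + \frac{4}{-9}\right) - 98\right)^{2} = -9 + \left(\left(4 + 4 \left(- \frac{1}{9}\right)\right) - 98\right)^{2} = -9 + \left(\left(4 - \frac{4}{9}\right) - 98\right)^{2} = -9 + \left(\frac{32}{9} - 98\right)^{2} = -9 + \left(- \frac{850}{9}\right)^{2} = -9 + \frac{722500}{81} = \frac{721771}{81} \approx 8910.8$)
$Y - x{\left(-427,19 \right)} = \frac{721771}{81} - -427 = \frac{721771}{81} + 427 = \frac{756358}{81}$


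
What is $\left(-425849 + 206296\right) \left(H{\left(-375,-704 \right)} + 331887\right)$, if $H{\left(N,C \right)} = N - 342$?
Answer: $-72709367010$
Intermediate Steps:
$H{\left(N,C \right)} = -342 + N$
$\left(-425849 + 206296\right) \left(H{\left(-375,-704 \right)} + 331887\right) = \left(-425849 + 206296\right) \left(\left(-342 - 375\right) + 331887\right) = - 219553 \left(-717 + 331887\right) = \left(-219553\right) 331170 = -72709367010$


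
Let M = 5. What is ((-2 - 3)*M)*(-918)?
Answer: 22950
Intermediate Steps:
((-2 - 3)*M)*(-918) = ((-2 - 3)*5)*(-918) = -5*5*(-918) = -25*(-918) = 22950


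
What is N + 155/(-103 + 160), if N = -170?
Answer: -9535/57 ≈ -167.28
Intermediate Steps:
N + 155/(-103 + 160) = -170 + 155/(-103 + 160) = -170 + 155/57 = -9535/57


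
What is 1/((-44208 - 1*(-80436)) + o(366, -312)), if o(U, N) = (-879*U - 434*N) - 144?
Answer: -1/150222 ≈ -6.6568e-6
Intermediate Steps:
o(U, N) = -144 - 879*U - 434*N
1/((-44208 - 1*(-80436)) + o(366, -312)) = 1/((-44208 - 1*(-80436)) + (-144 - 879*366 - 434*(-312))) = 1/((-44208 + 80436) + (-144 - 321714 + 135408)) = 1/(36228 - 186450) = 1/(-150222) = -1/150222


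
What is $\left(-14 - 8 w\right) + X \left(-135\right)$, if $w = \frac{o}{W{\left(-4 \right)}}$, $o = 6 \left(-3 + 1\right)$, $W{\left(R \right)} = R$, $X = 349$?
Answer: $-47153$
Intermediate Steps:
$o = -12$ ($o = 6 \left(-2\right) = -12$)
$w = 3$ ($w = - \frac{12}{-4} = \left(-12\right) \left(- \frac{1}{4}\right) = 3$)
$\left(-14 - 8 w\right) + X \left(-135\right) = \left(-14 - 24\right) + 349 \left(-135\right) = \left(-14 - 24\right) - 47115 = -38 - 47115 = -47153$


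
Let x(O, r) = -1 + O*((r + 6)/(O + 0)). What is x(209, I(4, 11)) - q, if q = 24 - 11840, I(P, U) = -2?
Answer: 11819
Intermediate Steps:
q = -11816
x(O, r) = 5 + r (x(O, r) = -1 + O*((6 + r)/O) = -1 + (6 + r) = 5 + r)
x(209, I(4, 11)) - q = (5 - 2) - 1*(-11816) = 3 + 11816 = 11819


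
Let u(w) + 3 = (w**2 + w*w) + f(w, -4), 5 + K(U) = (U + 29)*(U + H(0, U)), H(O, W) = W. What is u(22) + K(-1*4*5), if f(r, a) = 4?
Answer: 604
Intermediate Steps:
K(U) = -5 + 2*U*(29 + U) (K(U) = -5 + (U + 29)*(U + U) = -5 + (29 + U)*(2*U) = -5 + 2*U*(29 + U))
u(w) = 1 + 2*w**2 (u(w) = -3 + ((w**2 + w*w) + 4) = -3 + ((w**2 + w**2) + 4) = -3 + (2*w**2 + 4) = -3 + (4 + 2*w**2) = 1 + 2*w**2)
u(22) + K(-1*4*5) = (1 + 2*22**2) + (-5 + 2*(-1*4*5)**2 + 58*(-1*4*5)) = (1 + 2*484) + (-5 + 2*(-4*5)**2 + 58*(-4*5)) = (1 + 968) + (-5 + 2*(-20)**2 + 58*(-20)) = 969 + (-5 + 2*400 - 1160) = 969 + (-5 + 800 - 1160) = 969 - 365 = 604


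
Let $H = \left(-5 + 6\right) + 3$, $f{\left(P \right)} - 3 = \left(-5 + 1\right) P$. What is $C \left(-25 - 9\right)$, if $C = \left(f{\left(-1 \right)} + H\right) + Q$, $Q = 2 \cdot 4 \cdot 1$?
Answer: $-646$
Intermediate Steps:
$f{\left(P \right)} = 3 - 4 P$ ($f{\left(P \right)} = 3 + \left(-5 + 1\right) P = 3 - 4 P$)
$Q = 8$ ($Q = 8 \cdot 1 = 8$)
$H = 4$ ($H = 1 + 3 = 4$)
$C = 19$ ($C = \left(\left(3 - -4\right) + 4\right) + 8 = \left(\left(3 + 4\right) + 4\right) + 8 = \left(7 + 4\right) + 8 = 11 + 8 = 19$)
$C \left(-25 - 9\right) = 19 \left(-25 - 9\right) = 19 \left(-34\right) = -646$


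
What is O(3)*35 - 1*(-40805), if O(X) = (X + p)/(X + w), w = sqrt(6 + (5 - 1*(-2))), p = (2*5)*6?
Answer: 156605/4 + 2205*sqrt(13)/4 ≈ 41139.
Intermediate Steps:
p = 60 (p = 10*6 = 60)
w = sqrt(13) (w = sqrt(6 + (5 + 2)) = sqrt(6 + 7) = sqrt(13) ≈ 3.6056)
O(X) = (60 + X)/(X + sqrt(13)) (O(X) = (X + 60)/(X + sqrt(13)) = (60 + X)/(X + sqrt(13)))
O(3)*35 - 1*(-40805) = ((60 + 3)/(3 + sqrt(13)))*35 - 1*(-40805) = (63/(3 + sqrt(13)))*35 + 40805 = 2205/(3 + sqrt(13)) + 40805 = 40805 + 2205/(3 + sqrt(13))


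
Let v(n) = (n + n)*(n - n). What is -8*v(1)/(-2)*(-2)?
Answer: 0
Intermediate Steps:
v(n) = 0 (v(n) = (2*n)*0 = 0)
-8*v(1)/(-2)*(-2) = -0/(-2)*(-2) = -0*(-1)/2*(-2) = -8*0*(-2) = 0*(-2) = 0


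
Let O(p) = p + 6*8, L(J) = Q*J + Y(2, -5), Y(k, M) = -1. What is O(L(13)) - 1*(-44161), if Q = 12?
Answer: 44364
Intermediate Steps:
L(J) = -1 + 12*J (L(J) = 12*J - 1 = -1 + 12*J)
O(p) = 48 + p (O(p) = p + 48 = 48 + p)
O(L(13)) - 1*(-44161) = (48 + (-1 + 12*13)) - 1*(-44161) = (48 + (-1 + 156)) + 44161 = (48 + 155) + 44161 = 203 + 44161 = 44364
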